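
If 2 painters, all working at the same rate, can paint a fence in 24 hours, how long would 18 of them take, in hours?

Total work is 2·24 = 48 painter-hours.
With 18 painters: 48/18 = 8/3 hours.

8/3 hours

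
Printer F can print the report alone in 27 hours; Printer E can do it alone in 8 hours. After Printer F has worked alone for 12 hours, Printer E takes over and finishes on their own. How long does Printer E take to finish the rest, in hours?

In 12 hours Printer F does 12/27 = 4/9 of the job, leaving 5/9.
Printer E works at 1/8 per hour, so finishing takes 5/9 ÷ 1/8 = 40/9 hours.

40/9 hours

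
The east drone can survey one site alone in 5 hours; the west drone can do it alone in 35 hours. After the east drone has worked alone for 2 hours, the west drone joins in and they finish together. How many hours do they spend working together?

In 2 hours the east drone does 2/5 of the job, leaving 3/5.
The east drone and the west drone together work at 8/35 per hour, so finishing takes 3/5 ÷ 8/35 = 21/8 hours.

21/8 hours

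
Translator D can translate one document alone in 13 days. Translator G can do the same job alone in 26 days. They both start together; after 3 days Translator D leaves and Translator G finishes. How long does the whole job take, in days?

20 days

In the first 3 days the combined rate is 3/26, so 9/26 of the job is done, leaving 17/26.
After Translator D leaves the rate is 1/26 per day; the remaining 17/26 takes 17 days.
Total = 3 + 17 = 20 days.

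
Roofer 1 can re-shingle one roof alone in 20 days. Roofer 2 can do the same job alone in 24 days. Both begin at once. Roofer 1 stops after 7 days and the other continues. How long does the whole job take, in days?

78/5 days

In the first 7 days the combined rate is 11/120, so 77/120 of the job is done, leaving 43/120.
After Roofer 1 leaves the rate is 1/24 per day; the remaining 43/120 takes 43/5 days.
Total = 7 + 43/5 = 78/5 days.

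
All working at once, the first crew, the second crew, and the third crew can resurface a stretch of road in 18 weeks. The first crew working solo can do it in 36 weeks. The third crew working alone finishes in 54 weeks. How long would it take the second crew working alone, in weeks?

Combined rate is 1/18 per week.
Known contribution: 1/36 + 1/54 = (3 + 2)/108 = 5/108 per week.
So the second crew's rate is 1/18 − 5/108 = 1/108, meaning 108 weeks alone.

108 weeks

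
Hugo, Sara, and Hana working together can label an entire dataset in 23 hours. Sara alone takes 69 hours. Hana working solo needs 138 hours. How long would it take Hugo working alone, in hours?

46 hours

Combined rate is 1/23 per hour.
Known contribution: 1/69 + 1/138 = (2 + 1)/138 = 3/138 = 1/46 per hour.
So Hugo's rate is 1/23 − 1/46 = 1/46, meaning 46 hours alone.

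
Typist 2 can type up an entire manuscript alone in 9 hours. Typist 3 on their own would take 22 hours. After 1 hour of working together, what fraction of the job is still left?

Combined rate: 1/9 + 1/22 = (22 + 9)/198 = 31/198 per hour.
In 1 hour they complete 1·31/198 = 31/198 of the job.
So 167/198 remains.

167/198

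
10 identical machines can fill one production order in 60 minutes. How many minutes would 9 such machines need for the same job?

200/3 minutes

Total work is 10·60 = 600 machine-minutes.
With 9 machines: 600/9 = 200/3 minutes.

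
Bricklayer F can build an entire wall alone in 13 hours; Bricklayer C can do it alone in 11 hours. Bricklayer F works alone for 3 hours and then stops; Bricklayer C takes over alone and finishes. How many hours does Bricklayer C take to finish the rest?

In 3 hours Bricklayer F does 3/13 of the job, leaving 10/13.
Bricklayer C works at 1/11 per hour, so finishing takes 10/13 ÷ 1/11 = 110/13 hours.

110/13 hours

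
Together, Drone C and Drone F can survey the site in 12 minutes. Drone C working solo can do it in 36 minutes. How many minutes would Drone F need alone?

18 minutes

Combined rate is 1/12 per minute.
Known contribution: 1/36 per minute.
So Drone F's rate is 1/12 − 1/36 = 1/18, meaning 18 minutes alone.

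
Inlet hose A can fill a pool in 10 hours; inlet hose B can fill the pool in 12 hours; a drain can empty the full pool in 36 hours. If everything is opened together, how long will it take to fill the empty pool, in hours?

Net rate = 1/10 + 1/12 − 1/36 = (18 + 15 − 5)/180 = 28/180 = 7/45 per hour.
Filling time = 1 ÷ (7/45) = 45/7 hours.

45/7 hours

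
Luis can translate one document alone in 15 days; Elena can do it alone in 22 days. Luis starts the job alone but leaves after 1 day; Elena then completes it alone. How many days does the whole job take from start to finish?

In 1 day Luis does 1/15 of the job, leaving 14/15.
Elena works at 1/22 per day, so finishing takes 14/15 ÷ 1/22 = 308/15 days.
Total time = 1 + 308/15 = 323/15 days.

323/15 days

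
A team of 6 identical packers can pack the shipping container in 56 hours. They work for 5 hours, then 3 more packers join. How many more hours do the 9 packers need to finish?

One packer does 1/336 of the job per hour.
After 5 hours with 6 packers, 5/56 is done (51/56 left).
With 9 packers the rate is 9/336 = 3/112, so the rest takes 51/56 ÷ 3/112 = 34 hours.

34 hours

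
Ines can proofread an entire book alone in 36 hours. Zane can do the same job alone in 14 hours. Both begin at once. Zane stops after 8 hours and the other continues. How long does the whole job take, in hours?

In the first 8 hours the combined rate is 25/252, so 50/63 of the job is done, leaving 13/63.
After Zane leaves the rate is 1/36 per hour; the remaining 13/63 takes 52/7 hours.
Total = 8 + 52/7 = 108/7 hours.

108/7 hours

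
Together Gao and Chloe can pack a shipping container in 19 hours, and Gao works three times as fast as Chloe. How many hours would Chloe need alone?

76 hours

Let Chloe's rate be r; then Gao's rate is 3r, so together (3 + 1)r = 4r = 1/19.
Thus r = 1/76 per hour.
Chloe alone: 76 hours; Gao alone: 76/3 hours.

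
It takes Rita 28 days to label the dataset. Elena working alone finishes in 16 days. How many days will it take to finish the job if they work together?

Combined rate: 1/28 + 1/16 = (4 + 7)/112 = 11/112 per day.
Time = 1 ÷ (11/112) = 112/11 days.

112/11 days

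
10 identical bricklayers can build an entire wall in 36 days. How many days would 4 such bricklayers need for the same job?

Total work is 10·36 = 360 bricklayer-days.
With 4 bricklayers: 360/4 = 90 days.

90 days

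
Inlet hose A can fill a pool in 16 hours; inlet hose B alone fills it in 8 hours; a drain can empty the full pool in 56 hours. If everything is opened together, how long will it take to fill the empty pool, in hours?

Net rate = 1/16 + 1/8 − 1/56 = (7 + 14 − 2)/112 = 19/112 per hour.
Filling time = 1 ÷ (19/112) = 112/19 hours.

112/19 hours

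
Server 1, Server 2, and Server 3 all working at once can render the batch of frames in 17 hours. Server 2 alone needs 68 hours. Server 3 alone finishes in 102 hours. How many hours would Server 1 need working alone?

Combined rate is 1/17 per hour.
Known contribution: 1/68 + 1/102 = (3 + 2)/204 = 5/204 per hour.
So Server 1's rate is 1/17 − 5/204 = 7/204, meaning 204/7 hours alone.

204/7 hours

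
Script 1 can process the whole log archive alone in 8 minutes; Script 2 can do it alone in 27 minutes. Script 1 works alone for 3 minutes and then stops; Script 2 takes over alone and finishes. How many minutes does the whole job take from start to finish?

In 3 minutes Script 1 does 3/8 of the job, leaving 5/8.
Script 2 works at 1/27 per minute, so finishing takes 5/8 ÷ 1/27 = 135/8 minutes.
Total time = 3 + 135/8 = 159/8 minutes.

159/8 minutes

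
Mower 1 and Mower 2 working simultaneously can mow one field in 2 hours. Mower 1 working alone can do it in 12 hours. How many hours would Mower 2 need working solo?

12/5 hours

Combined rate is 1/2 per hour.
Known contribution: 1/12 per hour.
So Mower 2's rate is 1/2 − 1/12 = 5/12, meaning 12/5 hours alone.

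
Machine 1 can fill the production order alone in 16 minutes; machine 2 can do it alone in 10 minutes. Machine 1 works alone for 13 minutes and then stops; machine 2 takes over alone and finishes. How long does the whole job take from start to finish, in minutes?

119/8 minutes

In 13 minutes machine 1 does 13/16 of the job, leaving 3/16.
Machine 2 works at 1/10 per minute, so finishing takes 3/16 ÷ 1/10 = 15/8 minutes.
Total time = 13 + 15/8 = 119/8 minutes.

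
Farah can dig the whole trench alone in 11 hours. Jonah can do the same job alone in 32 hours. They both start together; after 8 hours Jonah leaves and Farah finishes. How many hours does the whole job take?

In the first 8 hours the combined rate is 43/352, so 43/44 of the job is done, leaving 1/44.
After Jonah leaves the rate is 1/11 per hour; the remaining 1/44 takes 1/4 hours.
Total = 8 + 1/4 = 33/4 hours.

33/4 hours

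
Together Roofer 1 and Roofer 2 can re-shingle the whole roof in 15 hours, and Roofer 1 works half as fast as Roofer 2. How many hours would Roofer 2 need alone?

Let Roofer 2's rate be r; then Roofer 1's rate is (1/2)r, so together (1/2 + 1)r = (3/2)r = 1/15.
Thus r = 2/45 per hour.
Roofer 2 alone: 45/2 hours; Roofer 1 alone: 45 hours.

45/2 hours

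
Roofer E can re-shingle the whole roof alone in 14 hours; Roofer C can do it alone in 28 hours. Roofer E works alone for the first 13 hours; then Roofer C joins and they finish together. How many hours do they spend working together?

2/3 hours

In 13 hours Roofer E does 13/14 of the job, leaving 1/14.
Roofer E and Roofer C together work at 3/28 per hour, so finishing takes 1/14 ÷ 3/28 = 2/3 hours.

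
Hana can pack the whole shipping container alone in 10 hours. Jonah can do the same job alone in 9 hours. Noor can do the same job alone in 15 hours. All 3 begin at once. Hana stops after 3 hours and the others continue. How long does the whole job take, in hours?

63/16 hours

In the first 3 hours the combined rate is 5/18, so 5/6 of the job is done, leaving 1/6.
After Hana leaves the rate is 8/45 per hour; the remaining 1/6 takes 15/16 hours.
Total = 3 + 15/16 = 63/16 hours.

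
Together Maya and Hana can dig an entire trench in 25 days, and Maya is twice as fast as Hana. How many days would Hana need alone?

Let Hana's rate be r; then Maya's rate is 2r, so together (2 + 1)r = 3r = 1/25.
Thus r = 1/75 per day.
Hana alone: 75 days; Maya alone: 75/2 days.

75 days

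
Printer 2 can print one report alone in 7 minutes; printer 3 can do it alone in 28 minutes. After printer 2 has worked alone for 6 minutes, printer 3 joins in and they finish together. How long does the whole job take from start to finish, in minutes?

34/5 minutes

In 6 minutes printer 2 does 6/7 of the job, leaving 1/7.
Printer 2 and printer 3 together work at 5/28 per minute, so finishing takes 1/7 ÷ 5/28 = 4/5 minutes.
Total time = 6 + 4/5 = 34/5 minutes.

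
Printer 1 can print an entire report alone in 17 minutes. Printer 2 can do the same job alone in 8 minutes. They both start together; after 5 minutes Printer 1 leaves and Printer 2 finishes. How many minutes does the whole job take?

96/17 minutes

In the first 5 minutes the combined rate is 25/136, so 125/136 of the job is done, leaving 11/136.
After Printer 1 leaves the rate is 1/8 per minute; the remaining 11/136 takes 11/17 minutes.
Total = 5 + 11/17 = 96/17 minutes.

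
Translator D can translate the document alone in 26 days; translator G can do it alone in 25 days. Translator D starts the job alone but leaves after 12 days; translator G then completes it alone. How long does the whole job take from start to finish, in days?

In 12 days translator D does 12/26 = 6/13 of the job, leaving 7/13.
Translator G works at 1/25 per day, so finishing takes 7/13 ÷ 1/25 = 175/13 days.
Total time = 12 + 175/13 = 331/13 days.

331/13 days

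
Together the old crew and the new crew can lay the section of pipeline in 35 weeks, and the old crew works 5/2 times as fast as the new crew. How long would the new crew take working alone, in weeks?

Let the new crew's rate be r; then the old crew's rate is (5/2)r, so together (5/2 + 1)r = (7/2)r = 1/35.
Thus r = 2/245 per week.
The new crew alone: 245/2 weeks; the old crew alone: 49 weeks.

245/2 weeks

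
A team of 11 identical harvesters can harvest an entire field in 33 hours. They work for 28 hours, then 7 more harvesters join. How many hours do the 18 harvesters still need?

55/18 hours

One harvester does 1/363 of the job per hour.
After 28 hours with 11 harvesters, 28/33 is done (5/33 left).
With 18 harvesters the rate is 18/363 = 6/121, so the rest takes 5/33 ÷ 6/121 = 55/18 hours.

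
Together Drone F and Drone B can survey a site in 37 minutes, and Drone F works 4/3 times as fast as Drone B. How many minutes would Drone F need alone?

Let Drone B's rate be r; then Drone F's rate is (4/3)r, so together (4/3 + 1)r = (7/3)r = 1/37.
Thus r = 3/259 per minute.
Drone B alone: 259/3 minutes; Drone F alone: 259/4 minutes.

259/4 minutes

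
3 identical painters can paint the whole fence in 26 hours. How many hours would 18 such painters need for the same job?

Total work is 3·26 = 78 painter-hours.
With 18 painters: 78/18 = 13/3 hours.

13/3 hours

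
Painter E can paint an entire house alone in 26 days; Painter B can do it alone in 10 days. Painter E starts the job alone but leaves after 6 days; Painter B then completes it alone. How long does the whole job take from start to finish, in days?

In 6 days Painter E does 6/26 = 3/13 of the job, leaving 10/13.
Painter B works at 1/10 per day, so finishing takes 10/13 ÷ 1/10 = 100/13 days.
Total time = 6 + 100/13 = 178/13 days.

178/13 days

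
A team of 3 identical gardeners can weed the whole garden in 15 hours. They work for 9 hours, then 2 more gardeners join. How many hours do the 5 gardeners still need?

18/5 hours

One gardener does 1/45 of the job per hour.
After 9 hours with 3 gardeners, 3/5 is done (2/5 left).
With 5 gardeners the rate is 5/45 = 1/9, so the rest takes 2/5 ÷ 1/9 = 18/5 hours.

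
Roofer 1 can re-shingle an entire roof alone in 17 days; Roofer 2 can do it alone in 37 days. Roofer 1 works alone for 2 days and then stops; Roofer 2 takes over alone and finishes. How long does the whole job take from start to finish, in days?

In 2 days Roofer 1 does 2/17 of the job, leaving 15/17.
Roofer 2 works at 1/37 per day, so finishing takes 15/17 ÷ 1/37 = 555/17 days.
Total time = 2 + 555/17 = 589/17 days.

589/17 days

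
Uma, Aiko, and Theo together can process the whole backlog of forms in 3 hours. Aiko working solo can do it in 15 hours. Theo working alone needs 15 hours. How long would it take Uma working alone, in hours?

5 hours

Combined rate is 1/3 per hour.
Known contribution: 1/15 + 1/15 = (1 + 1)/15 = 2/15 per hour.
So Uma's rate is 1/3 − 2/15 = 1/5, meaning 5 hours alone.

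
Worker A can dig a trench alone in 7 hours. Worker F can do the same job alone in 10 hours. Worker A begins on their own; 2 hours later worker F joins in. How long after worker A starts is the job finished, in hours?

84/17 hours

In the first 2 hours worker A alone does 2/7 of the job, leaving 5/7.
Once everyone is working, combined rate: 1/7 + 1/10 = (10 + 7)/70 = 17/70 per hour.
Remaining 5/7 at 17/70 per hour takes 50/17 hours.
Total from the start = 2 + 50/17 = 84/17 hours.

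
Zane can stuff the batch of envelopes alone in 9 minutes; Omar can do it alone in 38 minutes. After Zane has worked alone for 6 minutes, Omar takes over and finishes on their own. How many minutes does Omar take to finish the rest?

In 6 minutes Zane does 6/9 = 2/3 of the job, leaving 1/3.
Omar works at 1/38 per minute, so finishing takes 1/3 ÷ 1/38 = 38/3 minutes.

38/3 minutes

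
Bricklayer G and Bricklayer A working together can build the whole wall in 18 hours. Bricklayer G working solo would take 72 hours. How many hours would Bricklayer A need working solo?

24 hours

Combined rate is 1/18 per hour.
Known contribution: 1/72 per hour.
So Bricklayer A's rate is 1/18 − 1/72 = 1/24, meaning 24 hours alone.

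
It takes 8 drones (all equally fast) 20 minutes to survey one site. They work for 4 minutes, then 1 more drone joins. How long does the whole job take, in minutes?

One drone does 1/160 of the job per minute.
After 4 minutes with 8 drones, 1/5 is done (4/5 left).
With 9 drones the rate is 9/160, so the rest takes 4/5 ÷ 9/160 = 128/9 minutes.
Total = 4 + 128/9 = 164/9 minutes.

164/9 minutes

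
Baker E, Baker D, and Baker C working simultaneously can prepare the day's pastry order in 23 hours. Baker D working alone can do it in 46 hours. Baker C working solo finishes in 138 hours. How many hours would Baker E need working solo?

69 hours

Combined rate is 1/23 per hour.
Known contribution: 1/46 + 1/138 = (3 + 1)/138 = 4/138 = 2/69 per hour.
So Baker E's rate is 1/23 − 2/69 = 1/69, meaning 69 hours alone.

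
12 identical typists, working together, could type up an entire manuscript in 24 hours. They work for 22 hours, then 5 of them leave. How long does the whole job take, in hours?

178/7 hours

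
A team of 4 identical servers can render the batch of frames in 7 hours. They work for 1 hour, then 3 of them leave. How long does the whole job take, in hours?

25 hours

One server does 1/28 of the job per hour.
After 1 hour with 4 servers, 1/7 is done (6/7 left).
With 1 server the rate is 1/28, so the rest takes 6/7 ÷ 1/28 = 24 hours.
Total = 1 + 24 = 25 hours.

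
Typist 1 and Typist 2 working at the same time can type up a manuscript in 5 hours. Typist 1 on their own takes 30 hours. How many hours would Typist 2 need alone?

6 hours

Combined rate is 1/5 per hour.
Known contribution: 1/30 per hour.
So Typist 2's rate is 1/5 − 1/30 = 1/6, meaning 6 hours alone.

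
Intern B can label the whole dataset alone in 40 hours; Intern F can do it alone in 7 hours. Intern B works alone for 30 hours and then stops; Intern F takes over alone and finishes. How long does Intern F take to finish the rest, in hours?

In 30 hours Intern B does 30/40 = 3/4 of the job, leaving 1/4.
Intern F works at 1/7 per hour, so finishing takes 1/4 ÷ 1/7 = 7/4 hours.

7/4 hours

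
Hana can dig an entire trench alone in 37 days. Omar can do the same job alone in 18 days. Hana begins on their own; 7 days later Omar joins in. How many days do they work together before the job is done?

108/11 days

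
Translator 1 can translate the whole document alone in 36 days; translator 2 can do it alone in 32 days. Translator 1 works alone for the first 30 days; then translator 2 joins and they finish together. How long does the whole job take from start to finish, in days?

In 30 days translator 1 does 30/36 = 5/6 of the job, leaving 1/6.
Translator 1 and translator 2 together work at 17/288 per day, so finishing takes 1/6 ÷ 17/288 = 48/17 days.
Total time = 30 + 48/17 = 558/17 days.

558/17 days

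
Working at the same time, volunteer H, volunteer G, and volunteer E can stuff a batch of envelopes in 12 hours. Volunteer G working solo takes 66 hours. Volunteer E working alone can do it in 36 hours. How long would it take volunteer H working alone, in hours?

99/4 hours

Combined rate is 1/12 per hour.
Known contribution: 1/66 + 1/36 = (6 + 11)/396 = 17/396 per hour.
So volunteer H's rate is 1/12 − 17/396 = 4/99, meaning 99/4 hours alone.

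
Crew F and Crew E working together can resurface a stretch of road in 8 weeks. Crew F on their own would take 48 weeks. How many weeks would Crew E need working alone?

48/5 weeks

Combined rate is 1/8 per week.
Known contribution: 1/48 per week.
So Crew E's rate is 1/8 − 1/48 = 5/48, meaning 48/5 weeks alone.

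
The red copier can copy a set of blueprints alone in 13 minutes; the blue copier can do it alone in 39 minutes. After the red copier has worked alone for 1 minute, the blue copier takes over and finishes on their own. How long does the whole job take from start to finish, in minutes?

37 minutes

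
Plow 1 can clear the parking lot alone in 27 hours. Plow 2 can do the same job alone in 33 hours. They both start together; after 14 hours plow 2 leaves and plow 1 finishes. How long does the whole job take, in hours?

In the first 14 hours the combined rate is 20/297, so 280/297 of the job is done, leaving 17/297.
After plow 2 leaves the rate is 1/27 per hour; the remaining 17/297 takes 17/11 hours.
Total = 14 + 17/11 = 171/11 hours.

171/11 hours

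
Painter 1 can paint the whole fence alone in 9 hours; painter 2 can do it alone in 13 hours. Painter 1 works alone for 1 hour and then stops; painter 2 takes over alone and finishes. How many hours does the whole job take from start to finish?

In 1 hour painter 1 does 1/9 of the job, leaving 8/9.
Painter 2 works at 1/13 per hour, so finishing takes 8/9 ÷ 1/13 = 104/9 hours.
Total time = 1 + 104/9 = 113/9 hours.

113/9 hours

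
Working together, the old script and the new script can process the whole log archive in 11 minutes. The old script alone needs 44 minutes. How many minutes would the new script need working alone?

44/3 minutes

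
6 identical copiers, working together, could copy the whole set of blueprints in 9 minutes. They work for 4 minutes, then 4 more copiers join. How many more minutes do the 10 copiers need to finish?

One copier does 1/54 of the job per minute.
After 4 minutes with 6 copiers, 4/9 is done (5/9 left).
With 10 copiers the rate is 10/54 = 5/27, so the rest takes 5/9 ÷ 5/27 = 3 minutes.

3 minutes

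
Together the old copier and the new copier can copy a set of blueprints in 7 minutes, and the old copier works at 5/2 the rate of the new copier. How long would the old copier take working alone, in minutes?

Let the new copier's rate be r; then the old copier's rate is (5/2)r, so together (5/2 + 1)r = (7/2)r = 1/7.
Thus r = 2/49 per minute.
The new copier alone: 49/2 minutes; the old copier alone: 49/5 minutes.

49/5 minutes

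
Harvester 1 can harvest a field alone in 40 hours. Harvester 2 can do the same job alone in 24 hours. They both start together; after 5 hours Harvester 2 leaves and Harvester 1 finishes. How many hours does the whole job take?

In the first 5 hours the combined rate is 1/15, so 1/3 of the job is done, leaving 2/3.
After Harvester 2 leaves the rate is 1/40 per hour; the remaining 2/3 takes 80/3 hours.
Total = 5 + 80/3 = 95/3 hours.

95/3 hours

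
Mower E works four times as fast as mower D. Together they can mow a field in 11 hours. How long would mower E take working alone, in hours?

55/4 hours

Let mower D's rate be r; then mower E's rate is 4r, so together (4 + 1)r = 5r = 1/11.
Thus r = 1/55 per hour.
Mower D alone: 55 hours; mower E alone: 55/4 hours.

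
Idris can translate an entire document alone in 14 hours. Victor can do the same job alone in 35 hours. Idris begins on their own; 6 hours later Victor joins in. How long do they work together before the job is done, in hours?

40/7 hours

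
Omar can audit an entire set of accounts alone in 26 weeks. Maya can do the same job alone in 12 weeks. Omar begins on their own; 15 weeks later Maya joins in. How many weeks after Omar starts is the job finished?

351/19 weeks

In the first 15 weeks Omar alone does 15/26 of the job, leaving 11/26.
Once everyone is working, combined rate: 1/26 + 1/12 = (6 + 13)/156 = 19/156 per week.
Remaining 11/26 at 19/156 per week takes 66/19 weeks.
Total from the start = 15 + 66/19 = 351/19 weeks.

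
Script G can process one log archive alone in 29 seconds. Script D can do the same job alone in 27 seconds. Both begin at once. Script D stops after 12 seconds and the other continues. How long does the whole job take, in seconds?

145/9 seconds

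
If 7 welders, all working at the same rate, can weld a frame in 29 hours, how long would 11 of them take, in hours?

Total work is 7·29 = 203 welder-hours.
With 11 welders: 203/11 hours.

203/11 hours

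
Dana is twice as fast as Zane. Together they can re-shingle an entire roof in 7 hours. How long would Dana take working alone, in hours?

Let Zane's rate be r; then Dana's rate is 2r, so together (2 + 1)r = 3r = 1/7.
Thus r = 1/21 per hour.
Zane alone: 21 hours; Dana alone: 21/2 hours.

21/2 hours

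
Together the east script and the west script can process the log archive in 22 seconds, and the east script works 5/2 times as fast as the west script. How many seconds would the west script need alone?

Let the west script's rate be r; then the east script's rate is (5/2)r, so together (5/2 + 1)r = (7/2)r = 1/22.
Thus r = 1/77 per second.
The west script alone: 77 seconds; the east script alone: 154/5 seconds.

77 seconds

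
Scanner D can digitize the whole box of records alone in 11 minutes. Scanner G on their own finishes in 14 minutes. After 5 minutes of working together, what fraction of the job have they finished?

Combined rate: 1/11 + 1/14 = (14 + 11)/154 = 25/154 per minute.
In 5 minutes they complete 5·25/154 = 125/154 of the job.

125/154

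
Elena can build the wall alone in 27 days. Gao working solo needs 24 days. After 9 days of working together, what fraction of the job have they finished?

17/24

Combined rate: 1/27 + 1/24 = (8 + 9)/216 = 17/216 per day.
In 9 days they complete 9·17/216 = 17/24 of the job.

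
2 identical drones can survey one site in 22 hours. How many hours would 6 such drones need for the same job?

22/3 hours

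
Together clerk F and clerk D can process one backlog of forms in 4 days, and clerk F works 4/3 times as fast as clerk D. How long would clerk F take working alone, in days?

7 days

Let clerk D's rate be r; then clerk F's rate is (4/3)r, so together (4/3 + 1)r = (7/3)r = 1/4.
Thus r = 3/28 per day.
Clerk D alone: 28/3 days; clerk F alone: 7 days.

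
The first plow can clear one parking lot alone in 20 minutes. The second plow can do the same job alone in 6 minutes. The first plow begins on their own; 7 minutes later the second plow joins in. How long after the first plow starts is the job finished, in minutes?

In the first 7 minutes the first plow alone does 7/20 of the job, leaving 13/20.
Once everyone is working, combined rate: 1/20 + 1/6 = (3 + 10)/60 = 13/60 per minute.
Remaining 13/20 at 13/60 per minute takes 3 minutes.
Total from the start = 7 + 3 = 10 minutes.

10 minutes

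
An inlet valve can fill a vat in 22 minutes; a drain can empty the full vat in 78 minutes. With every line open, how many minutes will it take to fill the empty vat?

Net rate = 1/22 − 1/78 = (39 − 11)/858 = 28/858 = 14/429 per minute.
Filling time = 1 ÷ (14/429) = 429/14 minutes.

429/14 minutes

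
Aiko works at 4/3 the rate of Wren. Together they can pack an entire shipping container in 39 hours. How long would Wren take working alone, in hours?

Let Wren's rate be r; then Aiko's rate is (4/3)r, so together (4/3 + 1)r = (7/3)r = 1/39.
Thus r = 1/91 per hour.
Wren alone: 91 hours; Aiko alone: 273/4 hours.

91 hours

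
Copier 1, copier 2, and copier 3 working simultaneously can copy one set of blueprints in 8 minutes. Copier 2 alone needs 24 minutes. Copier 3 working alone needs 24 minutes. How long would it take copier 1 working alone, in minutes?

24 minutes

Combined rate is 1/8 per minute.
Known contribution: 1/24 + 1/24 = (1 + 1)/24 = 2/24 = 1/12 per minute.
So copier 1's rate is 1/8 − 1/12 = 1/24, meaning 24 minutes alone.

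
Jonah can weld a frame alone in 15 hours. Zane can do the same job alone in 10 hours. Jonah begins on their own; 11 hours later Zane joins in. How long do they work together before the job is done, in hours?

8/5 hours

In the first 11 hours Jonah alone does 11/15 of the job, leaving 4/15.
Once everyone is working, combined rate: 1/15 + 1/10 = (2 + 3)/30 = 5/30 = 1/6 per hour.
Remaining 4/15 at 1/6 per hour takes 8/5 hours.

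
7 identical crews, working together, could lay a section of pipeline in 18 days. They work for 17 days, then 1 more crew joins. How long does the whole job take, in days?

143/8 days

One crew does 1/126 of the job per day.
After 17 days with 7 crews, 17/18 is done (1/18 left).
With 8 crews the rate is 8/126 = 4/63, so the rest takes 1/18 ÷ 4/63 = 7/8 days.
Total = 17 + 7/8 = 143/8 days.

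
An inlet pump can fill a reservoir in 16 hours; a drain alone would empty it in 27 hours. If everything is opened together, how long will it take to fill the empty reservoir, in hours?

Net rate = 1/16 − 1/27 = (27 − 16)/432 = 11/432 per hour.
Filling time = 1 ÷ (11/432) = 432/11 hours.

432/11 hours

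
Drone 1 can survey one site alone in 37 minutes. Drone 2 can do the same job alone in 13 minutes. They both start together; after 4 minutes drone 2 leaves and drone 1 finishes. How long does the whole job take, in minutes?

333/13 minutes

In the first 4 minutes the combined rate is 50/481, so 200/481 of the job is done, leaving 281/481.
After drone 2 leaves the rate is 1/37 per minute; the remaining 281/481 takes 281/13 minutes.
Total = 4 + 281/13 = 333/13 minutes.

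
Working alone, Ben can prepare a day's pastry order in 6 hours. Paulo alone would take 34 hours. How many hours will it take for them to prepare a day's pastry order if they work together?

51/10 hours

Combined rate: 1/6 + 1/34 = (17 + 3)/102 = 20/102 = 10/51 per hour.
Time = 1 ÷ (10/51) = 51/10 hours.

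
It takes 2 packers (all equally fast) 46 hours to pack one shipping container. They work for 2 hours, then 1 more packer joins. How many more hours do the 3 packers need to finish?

88/3 hours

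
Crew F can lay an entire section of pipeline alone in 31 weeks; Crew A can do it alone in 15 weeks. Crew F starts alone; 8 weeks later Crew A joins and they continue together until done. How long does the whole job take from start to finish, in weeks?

31/2 weeks

In 8 weeks Crew F does 8/31 of the job, leaving 23/31.
Crew F and Crew A together work at 46/465 per week, so finishing takes 23/31 ÷ 46/465 = 15/2 weeks.
Total time = 8 + 15/2 = 31/2 weeks.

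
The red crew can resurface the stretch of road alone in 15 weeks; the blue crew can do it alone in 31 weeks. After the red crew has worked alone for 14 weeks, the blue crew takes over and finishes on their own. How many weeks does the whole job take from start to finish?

241/15 weeks

In 14 weeks the red crew does 14/15 of the job, leaving 1/15.
The blue crew works at 1/31 per week, so finishing takes 1/15 ÷ 1/31 = 31/15 weeks.
Total time = 14 + 31/15 = 241/15 weeks.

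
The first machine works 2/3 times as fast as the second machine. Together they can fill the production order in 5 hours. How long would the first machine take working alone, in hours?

25/2 hours

Let the second machine's rate be r; then the first machine's rate is (2/3)r, so together (2/3 + 1)r = (5/3)r = 1/5.
Thus r = 3/25 per hour.
The second machine alone: 25/3 hours; the first machine alone: 25/2 hours.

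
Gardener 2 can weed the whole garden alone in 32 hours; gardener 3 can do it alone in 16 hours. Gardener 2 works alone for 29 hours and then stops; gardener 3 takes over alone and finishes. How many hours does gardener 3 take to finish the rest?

3/2 hours

In 29 hours gardener 2 does 29/32 of the job, leaving 3/32.
Gardener 3 works at 1/16 per hour, so finishing takes 3/32 ÷ 1/16 = 3/2 hours.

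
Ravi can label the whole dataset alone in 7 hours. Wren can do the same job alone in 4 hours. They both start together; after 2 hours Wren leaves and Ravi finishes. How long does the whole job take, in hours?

In the first 2 hours the combined rate is 11/28, so 11/14 of the job is done, leaving 3/14.
After Wren leaves the rate is 1/7 per hour; the remaining 3/14 takes 3/2 hours.
Total = 2 + 3/2 = 7/2 hours.

7/2 hours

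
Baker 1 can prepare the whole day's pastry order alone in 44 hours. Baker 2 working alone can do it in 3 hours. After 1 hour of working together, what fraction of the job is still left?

85/132

Combined rate: 1/44 + 1/3 = (3 + 44)/132 = 47/132 per hour.
In 1 hour they complete 1·47/132 = 47/132 of the job.
So 85/132 remains.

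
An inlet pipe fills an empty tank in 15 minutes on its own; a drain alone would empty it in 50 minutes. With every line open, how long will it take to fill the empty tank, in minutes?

150/7 minutes

Net rate = 1/15 − 1/50 = (10 − 3)/150 = 7/150 per minute.
Filling time = 1 ÷ (7/150) = 150/7 minutes.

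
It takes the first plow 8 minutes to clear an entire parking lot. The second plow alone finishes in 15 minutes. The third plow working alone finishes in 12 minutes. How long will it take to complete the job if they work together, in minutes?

40/11 minutes

Combined rate: 1/8 + 1/15 + 1/12 = (15 + 8 + 10)/120 = 33/120 = 11/40 per minute.
Time = 1 ÷ (11/40) = 40/11 minutes.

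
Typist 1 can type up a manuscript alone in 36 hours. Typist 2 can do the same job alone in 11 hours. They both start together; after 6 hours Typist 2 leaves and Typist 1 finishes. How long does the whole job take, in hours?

In the first 6 hours the combined rate is 47/396, so 47/66 of the job is done, leaving 19/66.
After Typist 2 leaves the rate is 1/36 per hour; the remaining 19/66 takes 114/11 hours.
Total = 6 + 114/11 = 180/11 hours.

180/11 hours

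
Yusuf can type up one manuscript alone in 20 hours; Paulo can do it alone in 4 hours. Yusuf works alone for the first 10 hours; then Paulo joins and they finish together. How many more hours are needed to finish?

5/3 hours

In 10 hours Yusuf does 10/20 = 1/2 of the job, leaving 1/2.
Yusuf and Paulo together work at 3/10 per hour, so finishing takes 1/2 ÷ 3/10 = 5/3 hours.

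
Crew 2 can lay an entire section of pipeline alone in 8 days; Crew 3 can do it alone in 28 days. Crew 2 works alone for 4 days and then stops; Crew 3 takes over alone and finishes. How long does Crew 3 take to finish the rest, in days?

14 days

In 4 days Crew 2 does 4/8 = 1/2 of the job, leaving 1/2.
Crew 3 works at 1/28 per day, so finishing takes 1/2 ÷ 1/28 = 14 days.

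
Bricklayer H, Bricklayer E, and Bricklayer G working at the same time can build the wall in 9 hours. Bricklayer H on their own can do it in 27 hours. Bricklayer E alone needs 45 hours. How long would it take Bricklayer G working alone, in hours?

135/7 hours

Combined rate is 1/9 per hour.
Known contribution: 1/27 + 1/45 = (5 + 3)/135 = 8/135 per hour.
So Bricklayer G's rate is 1/9 − 8/135 = 7/135, meaning 135/7 hours alone.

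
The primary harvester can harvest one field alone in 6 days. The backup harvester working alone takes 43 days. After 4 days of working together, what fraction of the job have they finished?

98/129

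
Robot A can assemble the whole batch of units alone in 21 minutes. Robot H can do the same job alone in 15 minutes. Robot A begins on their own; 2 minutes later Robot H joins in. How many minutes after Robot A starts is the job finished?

119/12 minutes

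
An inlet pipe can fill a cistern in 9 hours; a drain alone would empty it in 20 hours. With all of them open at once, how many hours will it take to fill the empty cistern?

Net rate = 1/9 − 1/20 = (20 − 9)/180 = 11/180 per hour.
Filling time = 1 ÷ (11/180) = 180/11 hours.

180/11 hours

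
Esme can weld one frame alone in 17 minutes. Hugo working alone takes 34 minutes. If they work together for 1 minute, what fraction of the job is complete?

Combined rate: 1/17 + 1/34 = (2 + 1)/34 = 3/34 per minute.
In 1 minute they complete 1·3/34 = 3/34 of the job.

3/34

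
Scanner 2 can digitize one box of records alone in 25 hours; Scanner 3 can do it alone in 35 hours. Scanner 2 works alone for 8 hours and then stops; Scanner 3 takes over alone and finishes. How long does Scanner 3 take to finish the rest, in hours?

In 8 hours Scanner 2 does 8/25 of the job, leaving 17/25.
Scanner 3 works at 1/35 per hour, so finishing takes 17/25 ÷ 1/35 = 119/5 hours.

119/5 hours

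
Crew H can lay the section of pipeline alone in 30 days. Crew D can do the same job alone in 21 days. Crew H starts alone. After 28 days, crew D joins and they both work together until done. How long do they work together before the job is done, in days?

In the first 28 days crew H alone does 28/30 = 14/15 of the job, leaving 1/15.
Once everyone is working, combined rate: 1/30 + 1/21 = (7 + 10)/210 = 17/210 per day.
Remaining 1/15 at 17/210 per day takes 14/17 days.

14/17 days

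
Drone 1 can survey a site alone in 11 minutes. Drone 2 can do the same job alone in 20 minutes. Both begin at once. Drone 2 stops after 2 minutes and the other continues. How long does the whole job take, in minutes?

In the first 2 minutes the combined rate is 31/220, so 31/110 of the job is done, leaving 79/110.
After Drone 2 leaves the rate is 1/11 per minute; the remaining 79/110 takes 79/10 minutes.
Total = 2 + 79/10 = 99/10 minutes.

99/10 minutes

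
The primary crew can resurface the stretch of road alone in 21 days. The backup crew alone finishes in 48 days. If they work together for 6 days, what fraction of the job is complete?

23/56

Combined rate: 1/21 + 1/48 = (16 + 7)/336 = 23/336 per day.
In 6 days they complete 6·23/336 = 23/56 of the job.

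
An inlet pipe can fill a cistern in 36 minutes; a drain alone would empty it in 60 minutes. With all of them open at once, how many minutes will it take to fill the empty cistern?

90 minutes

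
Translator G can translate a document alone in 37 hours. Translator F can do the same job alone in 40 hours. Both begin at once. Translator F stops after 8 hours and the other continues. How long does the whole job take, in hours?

148/5 hours

In the first 8 hours the combined rate is 77/1480, so 77/185 of the job is done, leaving 108/185.
After Translator F leaves the rate is 1/37 per hour; the remaining 108/185 takes 108/5 hours.
Total = 8 + 108/5 = 148/5 hours.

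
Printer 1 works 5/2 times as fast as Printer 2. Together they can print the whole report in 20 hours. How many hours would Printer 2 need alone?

70 hours

Let Printer 2's rate be r; then Printer 1's rate is (5/2)r, so together (5/2 + 1)r = (7/2)r = 1/20.
Thus r = 1/70 per hour.
Printer 2 alone: 70 hours; Printer 1 alone: 28 hours.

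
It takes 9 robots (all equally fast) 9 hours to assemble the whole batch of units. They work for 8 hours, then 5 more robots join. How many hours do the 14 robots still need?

One robot does 1/81 of the job per hour.
After 8 hours with 9 robots, 8/9 is done (1/9 left).
With 14 robots the rate is 14/81, so the rest takes 1/9 ÷ 14/81 = 9/14 hours.

9/14 hours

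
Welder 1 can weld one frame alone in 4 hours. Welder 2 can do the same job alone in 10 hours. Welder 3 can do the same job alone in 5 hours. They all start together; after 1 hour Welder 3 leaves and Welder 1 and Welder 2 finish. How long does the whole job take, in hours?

In the first 1 hour the combined rate is 11/20, so 11/20 of the job is done, leaving 9/20.
After Welder 3 leaves the rate is 7/20 per hour; the remaining 9/20 takes 9/7 hours.
Total = 1 + 9/7 = 16/7 hours.

16/7 hours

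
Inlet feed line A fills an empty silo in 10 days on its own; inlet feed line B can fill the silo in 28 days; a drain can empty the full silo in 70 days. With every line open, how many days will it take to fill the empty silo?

Net rate = 1/10 + 1/28 − 1/70 = (14 + 5 − 2)/140 = 17/140 per day.
Filling time = 1 ÷ (17/140) = 140/17 days.

140/17 days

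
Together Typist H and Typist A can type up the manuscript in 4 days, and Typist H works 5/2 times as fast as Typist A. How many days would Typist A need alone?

Let Typist A's rate be r; then Typist H's rate is (5/2)r, so together (5/2 + 1)r = (7/2)r = 1/4.
Thus r = 1/14 per day.
Typist A alone: 14 days; Typist H alone: 28/5 days.

14 days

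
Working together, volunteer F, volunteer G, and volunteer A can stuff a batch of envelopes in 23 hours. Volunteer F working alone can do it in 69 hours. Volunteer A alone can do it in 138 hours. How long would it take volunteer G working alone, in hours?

Combined rate is 1/23 per hour.
Known contribution: 1/69 + 1/138 = (2 + 1)/138 = 3/138 = 1/46 per hour.
So volunteer G's rate is 1/23 − 1/46 = 1/46, meaning 46 hours alone.

46 hours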